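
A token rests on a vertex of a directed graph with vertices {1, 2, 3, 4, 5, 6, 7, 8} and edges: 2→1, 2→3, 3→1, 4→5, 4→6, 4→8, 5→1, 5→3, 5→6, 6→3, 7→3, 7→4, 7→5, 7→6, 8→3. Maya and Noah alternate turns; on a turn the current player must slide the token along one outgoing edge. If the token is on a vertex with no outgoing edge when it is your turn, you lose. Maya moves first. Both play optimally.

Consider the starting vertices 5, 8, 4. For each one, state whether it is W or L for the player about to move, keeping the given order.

Compute win/loss labels from the base case upward. A position with no move is L. Any other position is W if it can reach an L in one move, else L.
Every edge goes from a vertex to one that appears earlier in the order 1, 3, 2, 8, 6, 5, 4, 7, so processing vertices in that order labels each vertex after all of its successors.
1: no outgoing edge → L
3: W (go to 1, an L position)
2: W (go to 1, an L position)
8: L (sole option 3(W) is W)
6: L (sole option 3(W) is W)
5: W (go to 6, an L position)
4: W (go to 6, an L position)
7: W (go to 6, an L position)

5: W, 8: L, 4: W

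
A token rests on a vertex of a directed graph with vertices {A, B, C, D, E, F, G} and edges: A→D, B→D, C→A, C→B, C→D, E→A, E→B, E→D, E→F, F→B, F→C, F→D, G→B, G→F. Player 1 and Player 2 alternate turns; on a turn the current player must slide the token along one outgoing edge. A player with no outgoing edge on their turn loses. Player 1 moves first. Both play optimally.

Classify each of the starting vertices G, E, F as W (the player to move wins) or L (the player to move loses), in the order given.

Work bottom-up. With no move the player to move loses. Otherwise the position is W if at least one move leads to an L position for the opponent, and L if every move leads to a W.
Every edge goes from a vertex to one that appears earlier in the order D, B, A, C, F, G, E, so processing vertices in that order labels each vertex after all of its successors.
D: no outgoing edge → L
B: can move to D, which is L ⇒ W
A: can move to D, which is L ⇒ W
C: can move to D, which is L ⇒ W
F: can move to D, which is L ⇒ W
G: moves to F(W), B(W); every one is W ⇒ L
E: can move to D, which is L ⇒ W

G: L, E: W, F: W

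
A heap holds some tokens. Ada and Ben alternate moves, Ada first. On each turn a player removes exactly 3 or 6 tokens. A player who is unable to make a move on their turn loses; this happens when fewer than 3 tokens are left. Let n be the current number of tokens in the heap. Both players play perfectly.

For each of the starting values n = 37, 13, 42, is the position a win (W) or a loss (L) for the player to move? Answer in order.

Classify positions by backward induction: terminal positions (no move available) are L. From any other position, the mover wins iff some move reaches an L.
n=0: no move → L
n=1: no move → L
n=2: no move → L
n=3: →0(L), so W
n=4: →1(L), so W
n=5: →2(L), so W
n=6: →0(L), so W
n=7: →1(L), so W
n=8: →2(L), so W
n=9: →6(W), 3(W) — all W, so L
n=10: →7(W), 4(W) — all W, so L
n=11: →8(W), 5(W) — all W, so L
n=12: →9(L), so W
n=13: →10(L), so W
n=14: →11(L), so W
n=15: →9(L), so W
n=16: →10(L), so W
n=17: →11(L), so W
n=18: →15(W), 12(W) — all W, so L
n=19: →16(W), 13(W) — all W, so L
n=20: →17(W), 14(W) — all W, so L
n=21: →18(L), so W
n=22: →19(L), so W
n=23: →20(L), so W
n=24: →18(L), so W
n=25: →19(L), so W
n=26: →20(L), so W
n=27: →24(W), 21(W) — all W, so L
n=28: →25(W), 22(W) — all W, so L
n=29: →26(W), 23(W) — all W, so L
n=30: →27(L), so W
n=31: →28(L), so W
n=32: →29(L), so W
n=33: →27(L), so W
n=34: →28(L), so W
n=35: →29(L), so W
n=36: →33(W), 30(W) — all W, so L
n=37: →34(W), 31(W) — all W, so L
n=38: →35(W), 32(W) — all W, so L
n=39: →36(L), so W
n=40: →37(L), so W
n=41: →38(L), so W
n=42: →36(L), so W

37: L, 13: W, 42: W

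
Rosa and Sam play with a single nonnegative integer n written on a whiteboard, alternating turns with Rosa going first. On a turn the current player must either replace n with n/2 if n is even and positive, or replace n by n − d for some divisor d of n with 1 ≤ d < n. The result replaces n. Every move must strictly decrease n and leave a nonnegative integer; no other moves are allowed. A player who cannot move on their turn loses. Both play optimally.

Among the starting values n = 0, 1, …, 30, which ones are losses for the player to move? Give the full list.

0, 1, 3, 5, 7, 9, 11, 13, 15, 17, 19, 21, 23, 25, 27, 29

Label each position W (a win for the player to move) or L (a loss). A position with no legal move is L; any other position is W exactly when some move reaches an L, and L when every move reaches a W.
n=0: no move → L
n=1: no move → L
n=2: W (go to 1, an L position)
n=3: L (sole option 2(W) is W)
n=4: W (go to 3, an L position)
n=5: L (sole option 4(W) is W)
n=6: W (go to 3, an L position)
n=7: L (sole option 6(W) is W)
n=8: W (go to 7, an L position)
n=9: L (options 6(W), 8(W) are all W)
n=10: W (go to 5, an L position)
n=11: L (sole option 10(W) is W)
n=12: W (go to 9, an L position)
n=13: L (sole option 12(W) is W)
n=14: W (go to 7, an L position)
n=15: L (options 10(W), 12(W), 14(W) are all W)
n=16: W (go to 15, an L position)
n=17: L (sole option 16(W) is W)
n=18: W (go to 9, an L position)
n=19: L (sole option 18(W) is W)
n=20: W (go to 15, an L position)
n=21: L (options 14(W), 18(W), 20(W) are all W)
n=22: W (go to 11, an L position)
n=23: L (sole option 22(W) is W)
n=24: W (go to 21, an L position)
n=25: L (options 20(W), 24(W) are all W)
n=26: W (go to 13, an L position)
n=27: L (options 18(W), 24(W), 26(W) are all W)
n=28: W (go to 21, an L position)
n=29: L (sole option 28(W) is W)
n=30: W (go to 15, an L position)
Reading off the rows marked L gives the requested list; there are 16 such values of n.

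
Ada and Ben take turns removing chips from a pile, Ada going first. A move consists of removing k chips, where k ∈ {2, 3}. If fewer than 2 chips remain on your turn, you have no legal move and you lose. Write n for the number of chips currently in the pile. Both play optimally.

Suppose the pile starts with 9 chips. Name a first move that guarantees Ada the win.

Remove 3, leaving 6.

Compute win/loss labels from the base case upward. A position with no move is L. Any other position is W if it can reach an L in one move, else L.
n=0: no move → L
n=1: no move → L
n=2: →0(L), so W
n=3: →1(L), so W
n=4: →1(L), so W
n=5: →3(W), 2(W) — all W, so L
n=6: →4(W), 3(W) — all W, so L
n=7: →5(L), so W
n=8: →6(L), so W
n=9: →6(L), so W
From 9, the L positions reachable in one move are: 6.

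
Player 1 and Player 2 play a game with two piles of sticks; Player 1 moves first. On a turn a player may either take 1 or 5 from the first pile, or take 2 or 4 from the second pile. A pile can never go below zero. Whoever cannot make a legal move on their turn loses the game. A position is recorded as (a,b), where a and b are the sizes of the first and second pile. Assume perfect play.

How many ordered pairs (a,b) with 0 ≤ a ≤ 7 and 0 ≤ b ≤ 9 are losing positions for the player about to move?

32

Positions with no move are L. A position that does have a move is losing for the player to move precisely when every available move leads to a winning position for the opponent. Fill in the labels:
Every move lowers a or b (never raises either), so fill the grid row by row in increasing a, and left to right within a row: each cell's successors are then already labelled.
      b=0  b=1  b=2  b=3  b=4  b=5  b=6  b=7  b=8  b=9
a=0:    L    L    W    W    W    W    L    L    W    W
a=1:    W    W    L    L    W    W    W    W    L    L
a=2:    L    L    W    W    W    W    L    L    W    W
a=3:    W    W    L    L    W    W    W    W    L    L
a=4:    L    L    W    W    W    W    L    L    W    W
a=5:    W    W    L    L    W    W    W    W    L    L
a=6:    L    L    W    W    W    W    L    L    W    W
a=7:    W    W    L    L    W    W    W    W    L    L
Cells with no legal move (terminal, hence L): (0,0), (0,1).
The remaining L cells, each justified by listing all of its moves:
(0,6): moves to (0,4)(W), (0,2)(W); every one is W ⇒ L
(0,7): moves to (0,5)(W), (0,3)(W); every one is W ⇒ L
(1,2): moves to (0,2)(W), (1,0)(W); every one is W ⇒ L
(1,3): moves to (0,3)(W), (1,1)(W); every one is W ⇒ L
(1,8): moves to (0,8)(W), (1,6)(W), (1,4)(W); every one is W ⇒ L
(1,9): moves to (0,9)(W), (1,7)(W), (1,5)(W); every one is W ⇒ L
(2,0): the only move is to (1,0)(W), a W ⇒ L
(2,1): the only move is to (1,1)(W), a W ⇒ L
(2,6): moves to (1,6)(W), (2,4)(W), (2,2)(W); every one is W ⇒ L
(2,7): moves to (1,7)(W), (2,5)(W), (2,3)(W); every one is W ⇒ L
(3,2): moves to (2,2)(W), (3,0)(W); every one is W ⇒ L
(3,3): moves to (2,3)(W), (3,1)(W); every one is W ⇒ L
(3,8): moves to (2,8)(W), (3,6)(W), (3,4)(W); every one is W ⇒ L
(3,9): moves to (2,9)(W), (3,7)(W), (3,5)(W); every one is W ⇒ L
(4,0): the only move is to (3,0)(W), a W ⇒ L
(4,1): the only move is to (3,1)(W), a W ⇒ L
(4,6): moves to (3,6)(W), (4,4)(W), (4,2)(W); every one is W ⇒ L
(4,7): moves to (3,7)(W), (4,5)(W), (4,3)(W); every one is W ⇒ L
(5,2): moves to (4,2)(W), (0,2)(W), (5,0)(W); every one is W ⇒ L
(5,3): moves to (4,3)(W), (0,3)(W), (5,1)(W); every one is W ⇒ L
(5,8): moves to (4,8)(W), (0,8)(W), (5,6)(W), (5,4)(W); every one is W ⇒ L
(5,9): moves to (4,9)(W), (0,9)(W), (5,7)(W), (5,5)(W); every one is W ⇒ L
(6,0): moves to (5,0)(W), (1,0)(W); every one is W ⇒ L
(6,1): moves to (5,1)(W), (1,1)(W); every one is W ⇒ L
(6,6): moves to (5,6)(W), (1,6)(W), (6,4)(W), (6,2)(W); every one is W ⇒ L
(6,7): moves to (5,7)(W), (1,7)(W), (6,5)(W), (6,3)(W); every one is W ⇒ L
(7,2): moves to (6,2)(W), (2,2)(W), (7,0)(W); every one is W ⇒ L
(7,3): moves to (6,3)(W), (2,3)(W), (7,1)(W); every one is W ⇒ L
(7,8): moves to (6,8)(W), (2,8)(W), (7,6)(W), (7,4)(W); every one is W ⇒ L
(7,9): moves to (6,9)(W), (2,9)(W), (7,7)(W), (7,5)(W); every one is W ⇒ L
Every other cell has at least one move into one of the L cells above, so it is W.
L cells per row: a=0: 4, a=1: 4, a=2: 4, a=3: 4, a=4: 4, a=5: 4, a=6: 4, a=7: 4; total 32.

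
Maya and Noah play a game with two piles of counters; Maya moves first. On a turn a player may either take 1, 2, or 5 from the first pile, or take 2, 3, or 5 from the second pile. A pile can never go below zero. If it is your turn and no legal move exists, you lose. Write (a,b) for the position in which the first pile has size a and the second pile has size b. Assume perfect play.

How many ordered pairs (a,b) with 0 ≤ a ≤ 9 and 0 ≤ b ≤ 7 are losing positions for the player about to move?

Work bottom-up. With no move the player to move loses. Otherwise the position is W if at least one move leads to an L position for the opponent, and L if every move leads to a W.
Every move lowers a or b (never raises either), so fill the grid row by row in increasing a, and left to right within a row: each cell's successors are then already labelled.
      b=0  b=1  b=2  b=3  b=4  b=5  b=6  b=7
a=0:    L    L    W    W    W    W    W    L
a=1:    W    W    L    L    W    W    W    W
a=2:    W    W    W    W    L    L    W    W
a=3:    L    L    W    W    W    W    W    L
a=4:    W    W    L    L    W    W    W    W
a=5:    W    W    W    W    L    L    W    W
a=6:    L    L    W    W    W    W    W    L
a=7:    W    W    L    L    W    W    W    W
a=8:    W    W    W    W    L    L    W    W
a=9:    L    L    W    W    W    W    W    L
Cells with no legal move (terminal, hence L): (0,0), (0,1).
The remaining L cells, each justified by listing all of its moves:
(0,7): L (options (0,5)(W), (0,4)(W), (0,2)(W) are all W)
(1,2): L (options (0,2)(W), (1,0)(W) are all W)
(1,3): L (options (0,3)(W), (1,1)(W), (1,0)(W) are all W)
(2,4): L (options (1,4)(W), (0,4)(W), (2,2)(W), (2,1)(W) are all W)
(2,5): L (options (1,5)(W), (0,5)(W), (2,3)(W), (2,2)(W), (2,0)(W) are all W)
(3,0): L (options (2,0)(W), (1,0)(W) are all W)
(3,1): L (options (2,1)(W), (1,1)(W) are all W)
(3,7): L (options (2,7)(W), (1,7)(W), (3,5)(W), (3,4)(W), (3,2)(W) are all W)
(4,2): L (options (3,2)(W), (2,2)(W), (4,0)(W) are all W)
(4,3): L (options (3,3)(W), (2,3)(W), (4,1)(W), (4,0)(W) are all W)
(5,4): L (options (4,4)(W), (3,4)(W), (0,4)(W), (5,2)(W), (5,1)(W) are all W)
(5,5): L (options (4,5)(W), (3,5)(W), (0,5)(W), (5,3)(W), (5,2)(W), (5,0)(W) are all W)
(6,0): L (options (5,0)(W), (4,0)(W), (1,0)(W) are all W)
(6,1): L (options (5,1)(W), (4,1)(W), (1,1)(W) are all W)
(6,7): L (options (5,7)(W), (4,7)(W), (1,7)(W), (6,5)(W), (6,4)(W), (6,2)(W) are all W)
(7,2): L (options (6,2)(W), (5,2)(W), (2,2)(W), (7,0)(W) are all W)
(7,3): L (options (6,3)(W), (5,3)(W), (2,3)(W), (7,1)(W), (7,0)(W) are all W)
(8,4): L (options (7,4)(W), (6,4)(W), (3,4)(W), (8,2)(W), (8,1)(W) are all W)
(8,5): L (options (7,5)(W), (6,5)(W), (3,5)(W), (8,3)(W), (8,2)(W), (8,0)(W) are all W)
(9,0): L (options (8,0)(W), (7,0)(W), (4,0)(W) are all W)
(9,1): L (options (8,1)(W), (7,1)(W), (4,1)(W) are all W)
(9,7): L (options (8,7)(W), (7,7)(W), (4,7)(W), (9,5)(W), (9,4)(W), (9,2)(W) are all W)
Every other cell has at least one move into one of the L cells above, so it is W.
L cells per row: a=0: 3, a=1: 2, a=2: 2, a=3: 3, a=4: 2, a=5: 2, a=6: 3, a=7: 2, a=8: 2, a=9: 3; total 24.

24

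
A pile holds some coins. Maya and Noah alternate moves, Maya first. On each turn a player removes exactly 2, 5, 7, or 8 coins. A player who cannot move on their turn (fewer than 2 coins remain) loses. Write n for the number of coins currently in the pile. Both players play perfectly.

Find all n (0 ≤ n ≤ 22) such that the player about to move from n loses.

Positions with no move are L. A position that does have a move is losing for the player to move precisely when every available move leads to a winning position for the opponent. Fill in the labels:
n=0: no move → L
n=1: no move → L
n=2: can move to 0, which is L ⇒ W
n=3: can move to 1, which is L ⇒ W
n=4: the only move is to 2(W), a W ⇒ L
n=5: can move to 0, which is L ⇒ W
n=6: can move to 4, which is L ⇒ W
n=7: can move to 0, which is L ⇒ W
n=8: can move to 1, which is L ⇒ W
n=9: can move to 4, which is L ⇒ W
n=10: moves to 8(W), 5(W), 3(W), 2(W); every one is W ⇒ L
n=11: can move to 4, which is L ⇒ W
n=12: can move to 10, which is L ⇒ W
n=13: moves to 11(W), 8(W), 6(W), 5(W); every one is W ⇒ L
n=14: moves to 12(W), 9(W), 7(W), 6(W); every one is W ⇒ L
n=15: can move to 13, which is L ⇒ W
n=16: can move to 14, which is L ⇒ W
n=17: can move to 10, which is L ⇒ W
n=18: can move to 13, which is L ⇒ W
n=19: can move to 14, which is L ⇒ W
n=20: can move to 13, which is L ⇒ W
n=21: can move to 14, which is L ⇒ W
n=22: can move to 14, which is L ⇒ W
Reading off the rows marked L gives the requested list; there are 6 such values of n.

0, 1, 4, 10, 13, 14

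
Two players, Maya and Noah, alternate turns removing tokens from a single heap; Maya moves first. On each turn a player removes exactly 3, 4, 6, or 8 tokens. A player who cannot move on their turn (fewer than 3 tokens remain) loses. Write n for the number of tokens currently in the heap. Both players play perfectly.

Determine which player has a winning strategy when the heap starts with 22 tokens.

Compute win/loss labels from the base case upward. A position with no move is L. Any other position is W if it can reach an L in one move, else L.
n=0: no move → L
n=1: no move → L
n=2: no move → L
n=3: W (go to 0, an L position)
n=4: W (go to 1, an L position)
n=5: W (go to 2, an L position)
n=6: W (go to 2, an L position)
n=7: W (go to 1, an L position)
n=8: W (go to 2, an L position)
n=9: W (go to 1, an L position)
n=10: W (go to 2, an L position)
n=11: L (options 8(W), 7(W), 5(W), 3(W) are all W)
n=12: L (options 9(W), 8(W), 6(W), 4(W) are all W)
n=13: L (options 10(W), 9(W), 7(W), 5(W) are all W)
n=14: W (go to 11, an L position)
n=15: W (go to 12, an L position)
n=16: W (go to 13, an L position)
n=17: W (go to 13, an L position)
n=18: W (go to 12, an L position)
n=19: W (go to 13, an L position)
n=20: W (go to 12, an L position)
n=21: W (go to 13, an L position)
n=22: L (options 19(W), 18(W), 16(W), 14(W) are all W)
Every move from 22 reaches a W position, so the mover loses.

Noah wins.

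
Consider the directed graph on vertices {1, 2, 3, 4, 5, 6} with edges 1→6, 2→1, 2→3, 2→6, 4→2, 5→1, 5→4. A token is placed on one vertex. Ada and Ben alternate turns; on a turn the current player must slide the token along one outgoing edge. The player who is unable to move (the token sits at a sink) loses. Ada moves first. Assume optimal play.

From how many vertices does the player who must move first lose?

3

Build the W/L table. Terminal = L. A non-terminal position is W if it has a move to some L; otherwise it is L.
Every edge goes from a vertex to one that appears earlier in the order 6, 3, 1, 2, 4, 5, so processing vertices in that order labels each vertex after all of its successors.
6: no outgoing edge → L
3: no outgoing edge → L
1: W (go to 6, an L position)
2: W (go to 3, an L position)
4: L (sole option 2(W) is W)
5: W (go to 4, an L position)
The L vertices are 3, 4, 6; that is 3 in all.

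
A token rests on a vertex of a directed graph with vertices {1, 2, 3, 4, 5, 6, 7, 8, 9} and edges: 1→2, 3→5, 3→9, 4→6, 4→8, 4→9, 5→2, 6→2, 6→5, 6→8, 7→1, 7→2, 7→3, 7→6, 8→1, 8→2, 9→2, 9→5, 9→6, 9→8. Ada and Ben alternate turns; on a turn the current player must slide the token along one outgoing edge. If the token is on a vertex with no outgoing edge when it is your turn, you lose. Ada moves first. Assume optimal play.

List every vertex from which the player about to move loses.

Use the standard recursion: the mover loses at a terminal position; elsewhere, the mover wins exactly when some move hands the opponent an L position.
Every edge goes from a vertex to one that appears earlier in the order 2, 1, 8, 5, 6, 9, 3, 4, 7, so processing vertices in that order labels each vertex after all of its successors.
2: no outgoing edge → L
1: →2(L), so W
8: →2(L), so W
5: →2(L), so W
6: →2(L), so W
9: →2(L), so W
3: →9(W), 5(W) — all W, so L
4: →9(W), 6(W), 8(W) — all W, so L
7: →3(L), so W
The losing starting vertices are exactly the entries labelled L in this table (3 of them).

2, 3, 4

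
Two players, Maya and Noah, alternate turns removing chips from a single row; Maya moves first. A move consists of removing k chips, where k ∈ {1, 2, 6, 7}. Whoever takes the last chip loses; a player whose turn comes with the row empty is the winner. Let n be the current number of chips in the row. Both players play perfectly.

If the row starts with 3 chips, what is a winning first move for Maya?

Classify positions by backward induction: terminal positions (no move available) are W. From any other position, the mover wins iff some move reaches an L.
n=0: no move; the opponent has just taken the last chip and therefore loses → W
n=1: L (sole option 0(W) is W)
n=2: W (go to 1, an L position)
n=3: W (go to 1, an L position)
From 3, the L positions reachable in one move are: 1.

Remove 2, leaving 1.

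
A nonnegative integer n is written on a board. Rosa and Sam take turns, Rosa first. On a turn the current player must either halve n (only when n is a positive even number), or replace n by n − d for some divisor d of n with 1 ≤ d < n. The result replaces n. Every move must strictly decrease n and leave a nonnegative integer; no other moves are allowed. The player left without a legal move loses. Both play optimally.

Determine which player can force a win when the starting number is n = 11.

Sam wins.

Compute win/loss labels from the base case upward. A position with no move is L. Any other position is W if it can reach an L in one move, else L.
n=0: no move → L
n=1: no move → L
n=2: W (go to 1, an L position)
n=3: L (sole option 2(W) is W)
n=4: W (go to 3, an L position)
n=5: L (sole option 4(W) is W)
n=6: W (go to 3, an L position)
n=7: L (sole option 6(W) is W)
n=8: W (go to 7, an L position)
n=9: L (options 6(W), 8(W) are all W)
n=10: W (go to 5, an L position)
n=11: L (sole option 10(W) is W)
The starting position 11 is L: whatever Rosa does, the opponent receives a W position.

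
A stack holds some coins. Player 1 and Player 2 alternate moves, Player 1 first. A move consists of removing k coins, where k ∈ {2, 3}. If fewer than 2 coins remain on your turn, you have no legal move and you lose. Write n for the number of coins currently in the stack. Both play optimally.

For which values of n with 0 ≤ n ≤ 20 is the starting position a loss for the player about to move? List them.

0, 1, 5, 6, 10, 11, 15, 16, 20

Use the standard recursion: the mover loses at a terminal position; elsewhere, the mover wins exactly when some move hands the opponent an L position.
n=0: no move → L
n=1: no move → L
n=2: W (go to 0, an L position)
n=3: W (go to 1, an L position)
n=4: W (go to 1, an L position)
n=5: L (options 3(W), 2(W) are all W)
n=6: L (options 4(W), 3(W) are all W)
n=7: W (go to 5, an L position)
n=8: W (go to 6, an L position)
n=9: W (go to 6, an L position)
n=10: L (options 8(W), 7(W) are all W)
n=11: L (options 9(W), 8(W) are all W)
n=12: W (go to 10, an L position)
n=13: W (go to 11, an L position)
n=14: W (go to 11, an L position)
n=15: L (options 13(W), 12(W) are all W)
n=16: L (options 14(W), 13(W) are all W)
n=17: W (go to 15, an L position)
n=18: W (go to 16, an L position)
n=19: W (go to 16, an L position)
n=20: L (options 18(W), 17(W) are all W)
The losing starting values of n are exactly the entries labelled L in this table (9 of them).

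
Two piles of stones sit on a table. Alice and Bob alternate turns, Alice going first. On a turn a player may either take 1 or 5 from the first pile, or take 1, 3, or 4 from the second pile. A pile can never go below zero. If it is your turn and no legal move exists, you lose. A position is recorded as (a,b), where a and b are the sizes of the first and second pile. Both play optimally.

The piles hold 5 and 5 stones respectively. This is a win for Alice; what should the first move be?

Move to (5,1).

Compute win/loss labels from the base case upward. A position with no move is L. Any other position is W if it can reach an L in one move, else L.
No move ever increases a pile, so every position that can arise here has a ≤ 5 and b ≤ 5; it is enough to label the cells with 0 ≤ a ≤ 5 and 0 ≤ b ≤ 5.
Every move lowers a or b (never raises either), so fill the grid row by row in increasing a, and left to right within a row: each cell's successors are then already labelled.
      b=0  b=1  b=2  b=3  b=4  b=5
a=0:    L    W    L    W    W    W
a=1:    W    L    W    L    W    W
a=2:    L    W    L    W    W    W
a=3:    W    L    W    L    W    W
a=4:    L    W    L    W    W    W
a=5:    W    L    W    L    W    W
Cells with no legal move (terminal, hence L): (0,0).
The remaining L cells, each justified by listing all of its moves:
(0,2): →(0,1)(W) only, which is W, so L
(1,1): →(0,1)(W), (1,0)(W) — all W, so L
(1,3): →(0,3)(W), (1,2)(W), (1,0)(W) — all W, so L
(2,0): →(1,0)(W) only, which is W, so L
(2,2): →(1,2)(W), (2,1)(W) — all W, so L
(3,1): →(2,1)(W), (3,0)(W) — all W, so L
(3,3): →(2,3)(W), (3,2)(W), (3,0)(W) — all W, so L
(4,0): →(3,0)(W) only, which is W, so L
(4,2): →(3,2)(W), (4,1)(W) — all W, so L
(5,1): →(4,1)(W), (0,1)(W), (5,0)(W) — all W, so L
(5,3): →(4,3)(W), (0,3)(W), (5,2)(W), (5,0)(W) — all W, so L
Every other cell has at least one move into one of the L cells above, so it is W.
From (5,5), the L positions reachable in one move are: (5,1).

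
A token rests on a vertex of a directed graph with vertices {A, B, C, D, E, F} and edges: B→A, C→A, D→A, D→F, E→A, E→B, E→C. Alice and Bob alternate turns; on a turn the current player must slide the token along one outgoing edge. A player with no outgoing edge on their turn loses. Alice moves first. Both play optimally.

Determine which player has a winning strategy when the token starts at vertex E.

Build the W/L table. Terminal = L. A non-terminal position is W if it has a move to some L; otherwise it is L.
Every edge goes from a vertex to one that appears earlier in the order F, A, B, D, C, E, so processing vertices in that order labels each vertex after all of its successors.
F: no outgoing edge → L
A: no outgoing edge → L
B: W (go to A, an L position)
D: W (go to A, an L position)
C: W (go to A, an L position)
E: W (go to A, an L position)
From E Alice can move to A, reaching an L position.

Alice wins.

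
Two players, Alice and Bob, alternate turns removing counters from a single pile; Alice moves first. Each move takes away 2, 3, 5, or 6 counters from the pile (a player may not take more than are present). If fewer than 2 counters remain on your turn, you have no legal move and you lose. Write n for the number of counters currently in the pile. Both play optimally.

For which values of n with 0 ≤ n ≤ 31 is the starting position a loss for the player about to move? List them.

0, 1, 8, 9, 16, 17, 24, 25

Compute win/loss labels from the base case upward. A position with no move is L. Any other position is W if it can reach an L in one move, else L.
n=0: no move → L
n=1: no move → L
n=2: can move to 0, which is L ⇒ W
n=3: can move to 1, which is L ⇒ W
n=4: can move to 1, which is L ⇒ W
n=5: can move to 0, which is L ⇒ W
n=6: can move to 1, which is L ⇒ W
n=7: can move to 1, which is L ⇒ W
n=8: moves to 6(W), 5(W), 3(W), 2(W); every one is W ⇒ L
n=9: moves to 7(W), 6(W), 4(W), 3(W); every one is W ⇒ L
n=10: can move to 8, which is L ⇒ W
n=11: can move to 9, which is L ⇒ W
n=12: can move to 9, which is L ⇒ W
n=13: can move to 8, which is L ⇒ W
n=14: can move to 9, which is L ⇒ W
n=15: can move to 9, which is L ⇒ W
n=16: moves to 14(W), 13(W), 11(W), 10(W); every one is W ⇒ L
n=17: moves to 15(W), 14(W), 12(W), 11(W); every one is W ⇒ L
n=18: can move to 16, which is L ⇒ W
n=19: can move to 17, which is L ⇒ W
n=20: can move to 17, which is L ⇒ W
n=21: can move to 16, which is L ⇒ W
n=22: can move to 17, which is L ⇒ W
n=23: can move to 17, which is L ⇒ W
n=24: moves to 22(W), 21(W), 19(W), 18(W); every one is W ⇒ L
n=25: moves to 23(W), 22(W), 20(W), 19(W); every one is W ⇒ L
n=26: can move to 24, which is L ⇒ W
n=27: can move to 25, which is L ⇒ W
n=28: can move to 25, which is L ⇒ W
n=29: can move to 24, which is L ⇒ W
n=30: can move to 25, which is L ⇒ W
n=31: can move to 25, which is L ⇒ W
Reading off the rows marked L gives the requested list; there are 8 such values of n.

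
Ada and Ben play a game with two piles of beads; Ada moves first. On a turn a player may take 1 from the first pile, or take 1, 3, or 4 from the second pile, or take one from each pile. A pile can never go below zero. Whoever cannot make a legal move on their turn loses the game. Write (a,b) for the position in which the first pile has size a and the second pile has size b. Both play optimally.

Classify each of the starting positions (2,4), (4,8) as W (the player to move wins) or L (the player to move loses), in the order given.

Compute win/loss labels from the base case upward. A position with no move is L. Any other position is W if it can reach an L in one move, else L.
No move ever increases a pile, so every position that can arise here has a ≤ 4 and b ≤ 8; it is enough to label the cells with 0 ≤ a ≤ 4 and 0 ≤ b ≤ 8.
Every move lowers a or b (never raises either), so fill the grid row by row in increasing a, and left to right within a row: each cell's successors are then already labelled.
      b=0  b=1  b=2  b=3  b=4  b=5  b=6  b=7  b=8
a=0:    L    W    L    W    W    W    W    L    W
a=1:    W    W    W    W    L    W    L    W    W
a=2:    L    W    L    W    W    W    W    W    L
a=3:    W    W    W    W    L    W    L    W    W
a=4:    L    W    L    W    W    W    W    W    L
Cells with no legal move (terminal, hence L): (0,0).
The remaining L cells, each justified by listing all of its moves:
(0,2): L (sole option (0,1)(W) is W)
(0,7): L (options (0,6)(W), (0,4)(W), (0,3)(W) are all W)
(1,4): L (options (0,4)(W), (1,3)(W), (1,1)(W), (1,0)(W), (0,3)(W) are all W)
(1,6): L (options (0,6)(W), (1,5)(W), (1,3)(W), (1,2)(W), (0,5)(W) are all W)
(2,0): L (sole option (1,0)(W) is W)
(2,2): L (options (1,2)(W), (2,1)(W), (1,1)(W) are all W)
(2,8): L (options (1,8)(W), (2,7)(W), (2,5)(W), (2,4)(W), (1,7)(W) are all W)
(3,4): L (options (2,4)(W), (3,3)(W), (3,1)(W), (3,0)(W), (2,3)(W) are all W)
(3,6): L (options (2,6)(W), (3,5)(W), (3,3)(W), (3,2)(W), (2,5)(W) are all W)
(4,0): L (sole option (3,0)(W) is W)
(4,2): L (options (3,2)(W), (4,1)(W), (3,1)(W) are all W)
(4,8): L (options (3,8)(W), (4,7)(W), (4,5)(W), (4,4)(W), (3,7)(W) are all W)
Every other cell has at least one move into one of the L cells above, so it is W.
(2,4): the move to (1,4) reaches an L cell, so W
(4,8): one of the L cells justified above, so L

(2,4): W, (4,8): L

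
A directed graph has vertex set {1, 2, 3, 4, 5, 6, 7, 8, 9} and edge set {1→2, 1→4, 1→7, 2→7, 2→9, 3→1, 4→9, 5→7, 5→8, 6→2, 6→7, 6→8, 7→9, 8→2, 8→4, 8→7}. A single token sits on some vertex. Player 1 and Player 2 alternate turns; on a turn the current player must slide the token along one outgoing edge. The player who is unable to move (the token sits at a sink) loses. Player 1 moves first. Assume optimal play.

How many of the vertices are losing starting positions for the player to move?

Compute win/loss labels from the base case upward. A position with no move is L. Any other position is W if it can reach an L in one move, else L.
Every edge goes from a vertex to one that appears earlier in the order 9, 4, 7, 2, 1, 3, 8, 6, 5, so processing vertices in that order labels each vertex after all of its successors.
9: no outgoing edge → L
4: can move to 9, which is L ⇒ W
7: can move to 9, which is L ⇒ W
2: can move to 9, which is L ⇒ W
1: moves to 2(W), 7(W), 4(W); every one is W ⇒ L
3: can move to 1, which is L ⇒ W
8: moves to 2(W), 7(W), 4(W); every one is W ⇒ L
6: can move to 8, which is L ⇒ W
5: can move to 8, which is L ⇒ W
The L vertices are 1, 8, 9; that is 3 in all.

3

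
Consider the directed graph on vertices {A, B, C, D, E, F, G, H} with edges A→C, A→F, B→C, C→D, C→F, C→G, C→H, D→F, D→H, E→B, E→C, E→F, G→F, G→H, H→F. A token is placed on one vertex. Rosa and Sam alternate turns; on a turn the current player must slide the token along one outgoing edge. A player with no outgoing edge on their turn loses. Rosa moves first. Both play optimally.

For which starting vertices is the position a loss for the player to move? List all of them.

Positions with no move are L. A position that does have a move is losing for the player to move precisely when every available move leads to a winning position for the opponent. Fill in the labels:
Every edge goes from a vertex to one that appears earlier in the order F, H, G, D, C, A, B, E, so processing vertices in that order labels each vertex after all of its successors.
F: no outgoing edge → L
H: reaches L-position F → W
G: reaches L-position F → W
D: reaches L-position F → W
C: reaches L-position F → W
A: reaches L-position F → W
B: only reaches C(W), which is W → L
E: reaches L-position B → W
The losing starting vertices are exactly the entries labelled L in this table (2 of them).

B, F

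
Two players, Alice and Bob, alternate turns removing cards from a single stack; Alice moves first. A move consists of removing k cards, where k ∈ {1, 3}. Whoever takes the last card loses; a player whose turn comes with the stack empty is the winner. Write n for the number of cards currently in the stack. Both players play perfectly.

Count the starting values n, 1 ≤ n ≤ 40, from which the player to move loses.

20

Positions with no move are W. A position that does have a move is losing for the player to move precisely when every available move leads to a winning position for the opponent. Fill in the labels:
n=0: no move; the opponent has just taken the last card and therefore loses → W
n=1: →0(W) only, which is W, so L
n=2: →1(L), so W
n=3: →2(W), 0(W) — all W, so L
n=4: →3(L), so W
n=5: →4(W), 2(W) — all W, so L
n=6: →5(L), so W
n=7: →6(W), 4(W) — all W, so L
n=8: →7(L), so W
n=9: →8(W), 6(W) — all W, so L
n=10: →9(L), so W
n=11: →10(W), 8(W) — all W, so L
n=12: →11(L), so W
n=13: →12(W), 10(W) — all W, so L
n=14: →13(L), so W
n=15: →14(W), 12(W) — all W, so L
n=16: →15(L), so W
n=17: →16(W), 14(W) — all W, so L
n=18: →17(L), so W
n=19: →18(W), 16(W) — all W, so L
n=20: →19(L), so W
n=21: →20(W), 18(W) — all W, so L
n=22: →21(L), so W
n=23: →22(W), 20(W) — all W, so L
n=24: →23(L), so W
n=25: →24(W), 22(W) — all W, so L
n=26: →25(L), so W
n=27: →26(W), 24(W) — all W, so L
n=28: →27(L), so W
n=29: →28(W), 26(W) — all W, so L
n=30: →29(L), so W
n=31: →30(W), 28(W) — all W, so L
n=32: →31(L), so W
n=33: →32(W), 30(W) — all W, so L
n=34: →33(L), so W
n=35: →34(W), 32(W) — all W, so L
n=36: →35(L), so W
n=37: →36(W), 34(W) — all W, so L
n=38: →37(L), so W
n=39: →38(W), 36(W) — all W, so L
n=40: →39(L), so W
L entries with 1 ≤ n ≤ 40 (the range starts at n=1): n = 1, 3, 5, 7, 9, 11, 13, 15, 17, 19, 21, 23, 25, 27, 29, 31, 33, 35, 37, 39; that makes 20.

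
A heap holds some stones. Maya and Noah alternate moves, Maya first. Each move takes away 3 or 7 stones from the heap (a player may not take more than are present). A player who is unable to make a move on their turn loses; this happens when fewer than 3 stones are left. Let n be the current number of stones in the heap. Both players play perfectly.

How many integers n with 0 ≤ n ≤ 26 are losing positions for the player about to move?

12

Classify positions by backward induction: terminal positions (no move available) are L. From any other position, the mover wins iff some move reaches an L.
n=0: no move → L
n=1: no move → L
n=2: no move → L
n=3: →0(L), so W
n=4: →1(L), so W
n=5: →2(L), so W
n=6: →3(W) only, which is W, so L
n=7: →0(L), so W
n=8: →1(L), so W
n=9: →6(L), so W
n=10: →7(W), 3(W) — all W, so L
n=11: →8(W), 4(W) — all W, so L
n=12: →9(W), 5(W) — all W, so L
n=13: →10(L), so W
n=14: →11(L), so W
n=15: →12(L), so W
n=16: →13(W), 9(W) — all W, so L
n=17: →10(L), so W
n=18: →11(L), so W
n=19: →16(L), so W
n=20: →17(W), 13(W) — all W, so L
n=21: →18(W), 14(W) — all W, so L
n=22: →19(W), 15(W) — all W, so L
n=23: →20(L), so W
n=24: →21(L), so W
n=25: →22(L), so W
n=26: →23(W), 19(W) — all W, so L
L entries with 0 ≤ n ≤ 26: n = 0, 1, 2, 6, 10, 11, 12, 16, 20, 21, 22, 26; that makes 12.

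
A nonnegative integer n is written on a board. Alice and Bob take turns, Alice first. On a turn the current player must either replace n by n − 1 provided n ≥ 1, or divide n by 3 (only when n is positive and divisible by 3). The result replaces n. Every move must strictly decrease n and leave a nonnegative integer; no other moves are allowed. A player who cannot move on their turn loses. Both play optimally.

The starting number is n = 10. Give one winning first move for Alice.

Use the standard recursion: the mover loses at a terminal position; elsewhere, the mover wins exactly when some move hands the opponent an L position.
n=0: no move → L
n=1: reaches L-position 0 → W
n=2: only reaches 1(W), which is W → L
n=3: reaches L-position 2 → W
n=4: only reaches 3(W), which is W → L
n=5: reaches L-position 4 → W
n=6: reaches L-position 2 → W
n=7: only reaches 6(W), which is W → L
n=8: reaches L-position 7 → W
n=9: only reaches 3(W), 8(W), all W → L
n=10: reaches L-position 9 → W
From 10, the L positions reachable in one move are: 9.

Move to 9.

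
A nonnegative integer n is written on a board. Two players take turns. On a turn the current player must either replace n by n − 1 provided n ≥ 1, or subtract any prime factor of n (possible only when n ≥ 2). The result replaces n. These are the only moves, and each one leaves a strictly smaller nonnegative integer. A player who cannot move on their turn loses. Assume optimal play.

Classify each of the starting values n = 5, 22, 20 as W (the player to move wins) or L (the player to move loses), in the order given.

Work bottom-up. With no move the player to move loses. Otherwise the position is W if at least one move leads to an L position for the opponent, and L if every move leads to a W.
n=0: no move → L
n=1: →0(L), so W
n=2: →0(L), so W
n=3: →0(L), so W
n=4: →2(W), 3(W) — all W, so L
n=5: →0(L), so W
n=6: →4(L), so W
n=7: →0(L), so W
n=8: →6(W), 7(W) — all W, so L
n=9: →8(L), so W
n=10: →8(L), so W
n=11: →0(L), so W
n=12: →9(W), 10(W), 11(W) — all W, so L
n=13: →0(L), so W
n=14: →12(L), so W
n=15: →12(L), so W
n=16: →14(W), 15(W) — all W, so L
n=17: →0(L), so W
n=18: →16(L), so W
n=19: →0(L), so W
n=20: →15(W), 18(W), 19(W) — all W, so L
n=21: →20(L), so W
n=22: →20(L), so W

5: W, 22: W, 20: L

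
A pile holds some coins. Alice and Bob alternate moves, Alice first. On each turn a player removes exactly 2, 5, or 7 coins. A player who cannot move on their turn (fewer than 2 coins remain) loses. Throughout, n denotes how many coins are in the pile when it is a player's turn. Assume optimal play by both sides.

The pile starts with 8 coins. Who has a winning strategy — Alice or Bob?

Alice wins.

Build the W/L table. Terminal = L. A non-terminal position is W if it has a move to some L; otherwise it is L.
n=0: no move → L
n=1: no move → L
n=2: →0(L), so W
n=3: →1(L), so W
n=4: →2(W) only, which is W, so L
n=5: →0(L), so W
n=6: →4(L), so W
n=7: →0(L), so W
n=8: →1(L), so W
From 8 Alice can remove 7, leaving 1, reaching an L position.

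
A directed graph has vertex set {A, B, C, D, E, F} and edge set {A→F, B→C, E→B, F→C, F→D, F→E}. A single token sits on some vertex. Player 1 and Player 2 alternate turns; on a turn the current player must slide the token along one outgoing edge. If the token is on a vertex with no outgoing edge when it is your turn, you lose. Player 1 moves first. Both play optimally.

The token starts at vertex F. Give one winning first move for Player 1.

Move to E.

Label each position W (a win for the player to move) or L (a loss). A position with no legal move is L; any other position is W exactly when some move reaches an L, and L when every move reaches a W.
Every edge goes from a vertex to one that appears earlier in the order D, C, B, E, F, A, so processing vertices in that order labels each vertex after all of its successors.
D: no outgoing edge → L
C: no outgoing edge → L
B: reaches L-position C → W
E: only reaches B(W), which is W → L
F: reaches L-position E → W
A: only reaches F(W), which is W → L
From F, the L positions reachable in one move are: E, C, D. Any move reaching one of these is winning.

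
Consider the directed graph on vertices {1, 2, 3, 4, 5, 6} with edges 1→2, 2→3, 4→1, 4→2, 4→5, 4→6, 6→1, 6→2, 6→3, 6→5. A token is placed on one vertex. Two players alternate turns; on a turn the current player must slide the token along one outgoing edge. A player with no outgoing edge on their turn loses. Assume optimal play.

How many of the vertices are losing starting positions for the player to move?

Compute win/loss labels from the base case upward. A position with no move is L. Any other position is W if it can reach an L in one move, else L.
Every edge goes from a vertex to one that appears earlier in the order 5, 3, 2, 1, 6, 4, so processing vertices in that order labels each vertex after all of its successors.
5: no outgoing edge → L
3: no outgoing edge → L
2: W (go to 3, an L position)
1: L (sole option 2(W) is W)
6: W (go to 1, an L position)
4: W (go to 1, an L position)
The L vertices are 1, 3, 5; that is 3 in all.

3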